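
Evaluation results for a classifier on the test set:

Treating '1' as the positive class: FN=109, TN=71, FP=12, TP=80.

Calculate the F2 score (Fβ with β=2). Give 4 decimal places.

Fβ = (1+β²)·TP / ((1+β²)·TP + β²·FN + FP), with β²=4
= 5·80 / (5·80 + 4·109 + 12) = 0.4717

0.4717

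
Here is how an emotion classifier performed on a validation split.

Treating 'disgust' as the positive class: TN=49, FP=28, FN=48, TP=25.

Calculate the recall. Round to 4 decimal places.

0.3425

Recall = TP/(TP+FN) = 25/(25+48) = 25/73 = 0.3425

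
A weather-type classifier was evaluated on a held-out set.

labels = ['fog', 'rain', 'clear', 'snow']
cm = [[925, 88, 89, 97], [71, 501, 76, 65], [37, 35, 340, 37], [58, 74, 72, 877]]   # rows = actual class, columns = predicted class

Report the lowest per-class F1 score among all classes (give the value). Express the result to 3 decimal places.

Per-class F1 score (2·TP/(2·TP+FP+FN)):
  fog: TP=925, FP=71+37+58=166, FN=88+89+97=274 → 1850/2290 = 0.8079
  rain: TP=501, FP=88+35+74=197, FN=71+76+65=212 → 1002/1411 = 0.7101
  clear: TP=340, FP=89+76+72=237, FN=37+35+37=109 → 680/1026 = 0.6628
  snow: TP=877, FP=97+65+37=199, FN=58+74+72=204 → 1754/2157 = 0.8132
Lowest is class 'clear' with F1 score = 0.663.

0.663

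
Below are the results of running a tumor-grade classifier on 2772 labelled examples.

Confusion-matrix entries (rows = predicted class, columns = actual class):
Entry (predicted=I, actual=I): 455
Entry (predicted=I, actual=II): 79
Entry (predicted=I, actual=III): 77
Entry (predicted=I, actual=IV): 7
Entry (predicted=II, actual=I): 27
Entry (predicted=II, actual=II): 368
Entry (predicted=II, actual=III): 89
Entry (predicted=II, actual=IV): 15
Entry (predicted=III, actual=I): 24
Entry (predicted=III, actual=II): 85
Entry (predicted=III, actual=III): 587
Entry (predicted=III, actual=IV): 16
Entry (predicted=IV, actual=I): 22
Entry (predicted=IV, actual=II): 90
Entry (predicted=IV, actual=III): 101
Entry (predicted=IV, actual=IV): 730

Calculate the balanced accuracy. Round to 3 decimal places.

0.773

Balanced accuracy = mean of per-class recall.
  I: recall = 455/528 = 0.8617
  II: recall = 368/622 = 0.5916
  III: recall = 587/854 = 0.6874
  IV: recall = 730/768 = 0.9505
Mean = (0.8617 + 0.5916 + 0.6874 + 0.9505) / 4 = 0.773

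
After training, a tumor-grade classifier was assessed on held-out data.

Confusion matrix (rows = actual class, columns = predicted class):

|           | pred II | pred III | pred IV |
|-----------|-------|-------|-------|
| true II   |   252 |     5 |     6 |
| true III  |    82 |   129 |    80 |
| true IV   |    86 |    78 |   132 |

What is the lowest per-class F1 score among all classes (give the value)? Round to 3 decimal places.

Per-class F1 score (2·TP/(2·TP+FP+FN)):
  II: TP=252, FP=82+86=168, FN=5+6=11 → 504/683 = 0.7379
  III: TP=129, FP=5+78=83, FN=82+80=162 → 258/503 = 0.5129
  IV: TP=132, FP=6+80=86, FN=86+78=164 → 264/514 = 0.5136
Lowest is class 'III' with F1 score = 0.513.

0.513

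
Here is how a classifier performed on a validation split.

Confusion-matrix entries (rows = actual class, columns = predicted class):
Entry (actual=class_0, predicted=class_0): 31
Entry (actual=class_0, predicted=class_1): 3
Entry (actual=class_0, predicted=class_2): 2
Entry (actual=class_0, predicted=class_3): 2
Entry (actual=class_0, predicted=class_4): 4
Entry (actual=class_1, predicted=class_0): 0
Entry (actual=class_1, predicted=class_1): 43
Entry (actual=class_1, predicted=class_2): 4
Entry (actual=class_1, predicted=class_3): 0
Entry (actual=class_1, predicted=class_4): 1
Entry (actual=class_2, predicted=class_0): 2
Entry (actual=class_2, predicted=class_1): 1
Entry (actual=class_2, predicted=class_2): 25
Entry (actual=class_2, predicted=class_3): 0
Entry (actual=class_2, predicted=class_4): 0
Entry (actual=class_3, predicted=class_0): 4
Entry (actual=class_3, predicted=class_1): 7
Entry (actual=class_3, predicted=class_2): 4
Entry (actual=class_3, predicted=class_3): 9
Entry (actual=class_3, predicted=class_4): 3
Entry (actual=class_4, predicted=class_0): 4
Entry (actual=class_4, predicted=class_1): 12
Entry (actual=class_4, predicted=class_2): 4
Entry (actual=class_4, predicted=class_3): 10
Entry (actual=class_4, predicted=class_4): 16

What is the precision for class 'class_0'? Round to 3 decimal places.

0.756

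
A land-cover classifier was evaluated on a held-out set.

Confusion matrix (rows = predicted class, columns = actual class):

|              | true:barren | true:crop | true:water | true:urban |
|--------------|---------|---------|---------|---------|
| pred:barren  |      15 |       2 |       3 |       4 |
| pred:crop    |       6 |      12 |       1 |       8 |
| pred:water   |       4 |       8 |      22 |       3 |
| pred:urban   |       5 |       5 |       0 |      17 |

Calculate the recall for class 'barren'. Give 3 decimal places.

recall = TP/(TP+FN).
barren: TP=15, FN=6+4+5=15 → 15/30 = 0.5000

0.500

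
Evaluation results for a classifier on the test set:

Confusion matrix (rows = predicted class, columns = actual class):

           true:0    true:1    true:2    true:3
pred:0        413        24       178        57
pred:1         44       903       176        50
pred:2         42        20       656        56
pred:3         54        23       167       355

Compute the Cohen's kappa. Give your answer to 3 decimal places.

0.624

Observed agreement pₒ = trace/N = 2327/3218 = 0.7231
Expected agreement pₑ = Σ (rowᵢ·colᵢ)/N² = (553·672 + 970·1173 + 1177·774 + 518·599)/3218² = 0.2637
κ = (pₒ − pₑ)/(1 − pₑ) = (0.7231 − 0.2637)/(1 − 0.2637) = 0.624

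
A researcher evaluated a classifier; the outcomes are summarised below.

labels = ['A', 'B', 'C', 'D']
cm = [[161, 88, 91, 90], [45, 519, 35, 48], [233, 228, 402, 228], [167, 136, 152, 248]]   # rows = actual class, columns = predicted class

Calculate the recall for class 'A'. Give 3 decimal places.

0.374

Treat 'A' as positive and all other classes as negative.
recall = TP/(TP+FN).
A: TP=161, FN=88+91+90=269 → 161/430 = 0.3744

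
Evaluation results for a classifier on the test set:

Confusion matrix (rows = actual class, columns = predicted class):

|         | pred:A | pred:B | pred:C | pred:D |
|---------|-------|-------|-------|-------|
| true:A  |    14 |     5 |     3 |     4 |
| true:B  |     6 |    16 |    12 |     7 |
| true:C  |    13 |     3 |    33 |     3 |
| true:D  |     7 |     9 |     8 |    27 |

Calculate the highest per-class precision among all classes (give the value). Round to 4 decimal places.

0.6585

Per-class precision (TP/(TP+FP)):
  A: TP=14, FP=6+13+7=26 → 14/40 = 0.35000
  B: TP=16, FP=5+3+9=17 → 16/33 = 0.48485
  C: TP=33, FP=3+12+8=23 → 33/56 = 0.58929
  D: TP=27, FP=4+7+3=14 → 27/41 = 0.65854
Highest is class 'D' with precision = 0.6585.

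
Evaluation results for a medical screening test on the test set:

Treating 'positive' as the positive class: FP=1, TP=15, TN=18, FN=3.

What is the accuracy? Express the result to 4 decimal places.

0.8919

Accuracy = (TP+TN)/N = (15+18)/37 = 0.8919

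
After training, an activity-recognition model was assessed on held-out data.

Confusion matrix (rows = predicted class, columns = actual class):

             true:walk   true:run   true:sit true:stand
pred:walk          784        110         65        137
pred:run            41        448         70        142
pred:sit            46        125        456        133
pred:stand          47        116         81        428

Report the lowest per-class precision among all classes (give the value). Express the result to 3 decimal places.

0.600

Per-class precision (TP/(TP+FP)):
  walk: TP=784, FP=110+65+137=312 → 784/1096 = 0.7153
  run: TP=448, FP=41+70+142=253 → 448/701 = 0.6391
  sit: TP=456, FP=46+125+133=304 → 456/760 = 0.6000
  stand: TP=428, FP=47+116+81=244 → 428/672 = 0.6369
Lowest is class 'sit' with precision = 0.600.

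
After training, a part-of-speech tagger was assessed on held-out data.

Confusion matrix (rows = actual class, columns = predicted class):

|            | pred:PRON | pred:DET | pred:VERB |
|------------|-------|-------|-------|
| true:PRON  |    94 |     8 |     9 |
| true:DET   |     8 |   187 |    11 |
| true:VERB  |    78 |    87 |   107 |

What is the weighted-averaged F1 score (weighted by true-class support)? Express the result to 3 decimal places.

Per-class F1 score (2·TP/(2·TP+FP+FN)):
  PRON: TP=94, FP=8+78=86, FN=8+9=17 → 188/291 = 0.6460
  DET: TP=187, FP=8+87=95, FN=8+11=19 → 374/488 = 0.7664
  VERB: TP=107, FP=9+11=20, FN=78+87=165 → 214/399 = 0.5363
Weighted-F1 score = Σ (supportᵢ/N)·F1 scoreᵢ with N=589: (111/589)·0.6460 + (206/589)·0.7664 + (272/589)·0.5363 = 0.637

0.637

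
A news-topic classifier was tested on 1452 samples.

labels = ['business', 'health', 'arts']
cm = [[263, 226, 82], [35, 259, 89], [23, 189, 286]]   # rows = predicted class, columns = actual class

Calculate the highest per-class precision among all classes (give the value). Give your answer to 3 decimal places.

0.676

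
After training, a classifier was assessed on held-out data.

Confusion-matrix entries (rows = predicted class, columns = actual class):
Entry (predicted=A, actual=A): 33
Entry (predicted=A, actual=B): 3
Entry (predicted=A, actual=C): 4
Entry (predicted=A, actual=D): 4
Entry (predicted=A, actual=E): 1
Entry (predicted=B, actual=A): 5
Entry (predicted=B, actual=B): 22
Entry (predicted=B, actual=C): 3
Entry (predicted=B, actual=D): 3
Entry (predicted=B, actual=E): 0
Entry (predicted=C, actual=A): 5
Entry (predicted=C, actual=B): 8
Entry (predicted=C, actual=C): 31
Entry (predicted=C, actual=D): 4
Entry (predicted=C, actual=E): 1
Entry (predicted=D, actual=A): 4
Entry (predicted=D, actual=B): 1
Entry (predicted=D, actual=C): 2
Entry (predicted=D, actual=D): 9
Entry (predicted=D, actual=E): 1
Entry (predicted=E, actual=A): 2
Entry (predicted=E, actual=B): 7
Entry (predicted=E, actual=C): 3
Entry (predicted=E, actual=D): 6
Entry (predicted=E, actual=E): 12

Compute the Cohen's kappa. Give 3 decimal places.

Observed agreement pₒ = trace/N = 107/174 = 0.6149
Expected agreement pₑ = Σ (rowᵢ·colᵢ)/N² = (49·45 + 41·33 + 43·49 + 26·17 + 15·30)/174² = 0.2166
κ = (pₒ − pₑ)/(1 − pₑ) = (0.6149 − 0.2166)/(1 − 0.2166) = 0.508

0.508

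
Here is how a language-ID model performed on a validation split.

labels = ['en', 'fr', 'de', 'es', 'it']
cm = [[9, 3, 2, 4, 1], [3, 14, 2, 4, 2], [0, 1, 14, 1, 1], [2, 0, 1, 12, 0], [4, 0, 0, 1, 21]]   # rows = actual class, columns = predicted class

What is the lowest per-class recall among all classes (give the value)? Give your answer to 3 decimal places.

Per-class recall (TP/(TP+FN)):
  en: TP=9, FN=3+2+4+1=10 → 9/19 = 0.4737
  fr: TP=14, FN=3+2+4+2=11 → 14/25 = 0.5600
  de: TP=14, FN=0+1+1+1=3 → 14/17 = 0.8235
  es: TP=12, FN=2+0+1+0=3 → 12/15 = 0.8000
  it: TP=21, FN=4+0+0+1=5 → 21/26 = 0.8077
Lowest is class 'en' with recall = 0.474.

0.474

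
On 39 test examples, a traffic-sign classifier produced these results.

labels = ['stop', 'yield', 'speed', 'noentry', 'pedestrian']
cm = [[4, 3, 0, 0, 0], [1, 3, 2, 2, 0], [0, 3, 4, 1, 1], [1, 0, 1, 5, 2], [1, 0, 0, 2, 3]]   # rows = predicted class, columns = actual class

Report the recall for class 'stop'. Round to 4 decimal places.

0.5714

Treat 'stop' as positive and all other classes as negative.
recall = TP/(TP+FN).
stop: TP=4, FN=1+0+1+1=3 → 4/7 = 0.57143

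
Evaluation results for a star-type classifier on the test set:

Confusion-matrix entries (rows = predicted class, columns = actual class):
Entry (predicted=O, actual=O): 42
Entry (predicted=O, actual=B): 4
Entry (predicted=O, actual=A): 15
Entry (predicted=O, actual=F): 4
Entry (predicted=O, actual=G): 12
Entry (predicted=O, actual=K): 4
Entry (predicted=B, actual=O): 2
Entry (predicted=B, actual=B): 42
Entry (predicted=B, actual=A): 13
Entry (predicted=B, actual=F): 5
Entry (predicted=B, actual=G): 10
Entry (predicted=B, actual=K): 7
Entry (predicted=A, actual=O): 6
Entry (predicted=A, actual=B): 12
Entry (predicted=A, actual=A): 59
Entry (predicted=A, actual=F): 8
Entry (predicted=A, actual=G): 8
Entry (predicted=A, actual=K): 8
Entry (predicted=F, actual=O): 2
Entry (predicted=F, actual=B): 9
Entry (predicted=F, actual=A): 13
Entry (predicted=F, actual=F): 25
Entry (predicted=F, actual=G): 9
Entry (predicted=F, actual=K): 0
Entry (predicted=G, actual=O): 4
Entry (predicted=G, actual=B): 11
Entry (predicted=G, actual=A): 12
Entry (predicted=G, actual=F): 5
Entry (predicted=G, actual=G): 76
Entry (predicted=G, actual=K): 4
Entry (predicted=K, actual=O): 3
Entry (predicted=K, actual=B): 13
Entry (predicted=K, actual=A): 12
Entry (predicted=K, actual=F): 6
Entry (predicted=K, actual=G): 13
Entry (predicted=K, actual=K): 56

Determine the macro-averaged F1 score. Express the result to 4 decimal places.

0.5530

Per-class F1 score (2·TP/(2·TP+FP+FN)):
  O: TP=42, FP=4+15+4+12+4=39, FN=2+6+2+4+3=17 → 84/140 = 0.60000
  B: TP=42, FP=2+13+5+10+7=37, FN=4+12+9+11+13=49 → 84/170 = 0.49412
  A: TP=59, FP=6+12+8+8+8=42, FN=15+13+13+12+12=65 → 118/225 = 0.52444
  F: TP=25, FP=2+9+13+9+0=33, FN=4+5+8+5+6=28 → 50/111 = 0.45045
  G: TP=76, FP=4+11+12+5+4=36, FN=12+10+8+9+13=52 → 152/240 = 0.63333
  K: TP=56, FP=3+13+12+6+13=47, FN=4+7+8+0+4=23 → 112/182 = 0.61538
Macro-F1 score = mean = (0.60000 + 0.49412 + 0.52444 + 0.45045 + 0.63333 + 0.61538) / 6 = 0.5530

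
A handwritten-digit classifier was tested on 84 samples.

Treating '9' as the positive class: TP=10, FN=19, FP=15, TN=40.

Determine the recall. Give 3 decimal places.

0.345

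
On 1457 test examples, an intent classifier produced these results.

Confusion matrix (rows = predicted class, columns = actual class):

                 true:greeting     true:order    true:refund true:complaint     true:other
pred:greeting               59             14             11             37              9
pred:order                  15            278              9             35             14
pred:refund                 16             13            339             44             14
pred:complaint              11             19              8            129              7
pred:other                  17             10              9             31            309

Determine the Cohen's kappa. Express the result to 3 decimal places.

0.697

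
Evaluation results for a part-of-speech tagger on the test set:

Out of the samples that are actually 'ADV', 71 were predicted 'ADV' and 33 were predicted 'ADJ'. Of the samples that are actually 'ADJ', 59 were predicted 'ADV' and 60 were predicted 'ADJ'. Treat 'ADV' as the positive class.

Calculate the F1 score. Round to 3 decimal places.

0.607

Precision = TP/(TP+FP) = 71/130 = 0.5462
Recall = TP/(TP+FN) = 71/104 = 0.6827
F1 = 2·TP/(2·TP+FP+FN) = 142/234 = 0.607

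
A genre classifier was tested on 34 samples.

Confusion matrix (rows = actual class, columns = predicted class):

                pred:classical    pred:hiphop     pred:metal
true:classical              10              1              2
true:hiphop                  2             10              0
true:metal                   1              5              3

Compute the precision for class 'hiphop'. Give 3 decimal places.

0.625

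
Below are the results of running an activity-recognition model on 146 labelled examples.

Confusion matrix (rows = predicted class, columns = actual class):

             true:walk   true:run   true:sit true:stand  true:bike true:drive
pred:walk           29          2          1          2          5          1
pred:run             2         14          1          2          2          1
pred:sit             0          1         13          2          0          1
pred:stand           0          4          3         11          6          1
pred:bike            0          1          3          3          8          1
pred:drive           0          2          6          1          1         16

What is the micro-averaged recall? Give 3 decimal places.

0.623

Micro-averaging pools counts across classes: ΣTP=91, ΣFP=55, ΣFN=55.
Micro-recall = TP/(TP+FN) on pooled counts = 0.623 (equals overall accuracy in single-label multiclass).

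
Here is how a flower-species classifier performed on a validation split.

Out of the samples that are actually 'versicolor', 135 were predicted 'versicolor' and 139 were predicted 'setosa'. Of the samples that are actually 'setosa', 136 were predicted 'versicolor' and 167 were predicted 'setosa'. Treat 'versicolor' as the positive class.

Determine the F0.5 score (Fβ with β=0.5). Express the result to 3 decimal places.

Fβ = (1+β²)·TP / ((1+β²)·TP + β²·FN + FP), with β²=1/4
= 1.25·135 / (1.25·135 + 0.25·139 + 136) = 0.497

0.497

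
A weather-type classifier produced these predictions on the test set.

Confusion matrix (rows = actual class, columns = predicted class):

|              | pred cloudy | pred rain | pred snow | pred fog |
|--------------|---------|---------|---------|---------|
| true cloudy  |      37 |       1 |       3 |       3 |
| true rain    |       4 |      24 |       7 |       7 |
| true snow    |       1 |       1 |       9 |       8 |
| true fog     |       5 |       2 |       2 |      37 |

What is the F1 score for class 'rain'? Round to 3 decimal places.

0.686

Treat 'rain' as positive and all other classes as negative.
F1 score = 2·TP/(2·TP+FP+FN).
rain: TP=24, FP=1+1+2=4, FN=4+7+7=18 → 48/70 = 0.6857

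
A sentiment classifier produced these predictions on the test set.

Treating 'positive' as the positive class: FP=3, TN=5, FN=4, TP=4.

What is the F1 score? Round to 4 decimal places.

0.5333

Precision = TP/(TP+FP) = 4/7 = 0.5714
Recall = TP/(TP+FN) = 4/8 = 0.5000
F1 = 2·TP/(2·TP+FP+FN) = 8/15 = 0.5333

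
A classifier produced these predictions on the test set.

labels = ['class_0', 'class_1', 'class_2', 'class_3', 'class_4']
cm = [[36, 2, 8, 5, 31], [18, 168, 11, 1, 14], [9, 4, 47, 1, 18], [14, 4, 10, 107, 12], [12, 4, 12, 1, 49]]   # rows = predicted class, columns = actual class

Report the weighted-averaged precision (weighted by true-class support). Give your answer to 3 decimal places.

0.664

Per-class precision (TP/(TP+FP)):
  class_0: TP=36, FP=2+8+5+31=46 → 36/82 = 0.4390
  class_1: TP=168, FP=18+11+1+14=44 → 168/212 = 0.7925
  class_2: TP=47, FP=9+4+1+18=32 → 47/79 = 0.5949
  class_3: TP=107, FP=14+4+10+12=40 → 107/147 = 0.7279
  class_4: TP=49, FP=12+4+12+1=29 → 49/78 = 0.6282
Weighted-precision = Σ (supportᵢ/N)·precisionᵢ with N=598: (89/598)·0.4390 + (182/598)·0.7925 + (88/598)·0.5949 + (115/598)·0.7279 + (124/598)·0.6282 = 0.664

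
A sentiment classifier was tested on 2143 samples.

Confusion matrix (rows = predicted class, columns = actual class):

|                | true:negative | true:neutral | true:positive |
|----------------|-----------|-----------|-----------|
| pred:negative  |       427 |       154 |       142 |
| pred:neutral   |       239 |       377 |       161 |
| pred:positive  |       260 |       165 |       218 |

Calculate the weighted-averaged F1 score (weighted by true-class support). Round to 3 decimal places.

0.481

Per-class F1 score (2·TP/(2·TP+FP+FN)):
  negative: TP=427, FP=154+142=296, FN=239+260=499 → 854/1649 = 0.5179
  neutral: TP=377, FP=239+161=400, FN=154+165=319 → 754/1473 = 0.5119
  positive: TP=218, FP=260+165=425, FN=142+161=303 → 436/1164 = 0.3746
Weighted-F1 score = Σ (supportᵢ/N)·F1 scoreᵢ with N=2143: (926/2143)·0.5179 + (696/2143)·0.5119 + (521/2143)·0.3746 = 0.481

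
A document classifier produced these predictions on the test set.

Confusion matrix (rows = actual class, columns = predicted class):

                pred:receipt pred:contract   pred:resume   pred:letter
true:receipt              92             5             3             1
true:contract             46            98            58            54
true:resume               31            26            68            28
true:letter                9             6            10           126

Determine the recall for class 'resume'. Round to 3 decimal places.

0.444

One-vs-rest for 'resume': TP = diagonal; FP = other classes predicted 'resume'; FN = 'resume' predicted as other.
recall = TP/(TP+FN).
resume: TP=68, FN=31+26+28=85 → 68/153 = 0.4444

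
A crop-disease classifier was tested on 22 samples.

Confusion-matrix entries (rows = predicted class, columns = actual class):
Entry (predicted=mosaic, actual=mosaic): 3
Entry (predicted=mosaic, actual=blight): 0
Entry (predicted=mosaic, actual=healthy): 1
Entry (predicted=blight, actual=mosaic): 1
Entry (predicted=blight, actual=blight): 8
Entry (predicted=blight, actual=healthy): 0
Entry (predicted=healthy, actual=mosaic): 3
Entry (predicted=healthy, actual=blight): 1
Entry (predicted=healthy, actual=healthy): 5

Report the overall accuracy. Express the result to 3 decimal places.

0.727

Accuracy = trace / total = (3+8+5=16) / 22 = 16/22 = 0.727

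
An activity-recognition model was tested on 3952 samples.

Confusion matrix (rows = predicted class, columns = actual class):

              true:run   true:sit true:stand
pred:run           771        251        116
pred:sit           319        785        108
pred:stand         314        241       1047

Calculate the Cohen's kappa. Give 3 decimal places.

0.489

Observed agreement pₒ = trace/N = 2603/3952 = 0.6587
Expected agreement pₑ = Σ (rowᵢ·colᵢ)/N² = (1404·1138 + 1277·1212 + 1271·1602)/3952² = 0.3318
κ = (pₒ − pₑ)/(1 − pₑ) = (0.6587 − 0.3318)/(1 − 0.3318) = 0.489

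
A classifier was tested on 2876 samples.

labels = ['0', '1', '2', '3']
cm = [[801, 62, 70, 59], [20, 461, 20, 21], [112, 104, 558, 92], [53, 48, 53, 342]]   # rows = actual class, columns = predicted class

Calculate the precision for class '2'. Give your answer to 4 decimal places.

Treat '2' as positive and all other classes as negative.
precision = TP/(TP+FP).
2: TP=558, FP=70+20+53=143 → 558/701 = 0.79601

0.7960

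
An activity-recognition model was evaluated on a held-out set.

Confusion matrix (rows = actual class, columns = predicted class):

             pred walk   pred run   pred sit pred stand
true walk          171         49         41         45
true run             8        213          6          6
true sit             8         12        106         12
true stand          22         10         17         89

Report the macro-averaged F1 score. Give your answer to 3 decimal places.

0.698

Per-class F1 score (2·TP/(2·TP+FP+FN)):
  walk: TP=171, FP=8+8+22=38, FN=49+41+45=135 → 342/515 = 0.6641
  run: TP=213, FP=49+12+10=71, FN=8+6+6=20 → 426/517 = 0.8240
  sit: TP=106, FP=41+6+17=64, FN=8+12+12=32 → 212/308 = 0.6883
  stand: TP=89, FP=45+6+12=63, FN=22+10+17=49 → 178/290 = 0.6138
Macro-F1 score = mean = (0.6641 + 0.8240 + 0.6883 + 0.6138) / 4 = 0.698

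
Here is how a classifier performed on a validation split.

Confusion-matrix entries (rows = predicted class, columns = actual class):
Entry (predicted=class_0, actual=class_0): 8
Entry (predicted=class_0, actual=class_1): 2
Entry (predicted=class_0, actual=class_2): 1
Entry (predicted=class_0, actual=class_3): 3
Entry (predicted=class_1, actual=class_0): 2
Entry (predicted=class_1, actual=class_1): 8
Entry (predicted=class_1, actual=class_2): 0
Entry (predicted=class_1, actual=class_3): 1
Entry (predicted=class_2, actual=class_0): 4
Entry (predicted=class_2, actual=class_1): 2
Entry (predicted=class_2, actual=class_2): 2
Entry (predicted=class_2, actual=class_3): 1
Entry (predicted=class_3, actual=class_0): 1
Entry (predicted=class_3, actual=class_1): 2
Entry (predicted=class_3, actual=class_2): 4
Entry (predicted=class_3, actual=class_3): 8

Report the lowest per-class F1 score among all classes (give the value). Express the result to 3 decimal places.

Per-class F1 score (2·TP/(2·TP+FP+FN)):
  class_0: TP=8, FP=2+1+3=6, FN=2+4+1=7 → 16/29 = 0.5517
  class_1: TP=8, FP=2+0+1=3, FN=2+2+2=6 → 16/25 = 0.6400
  class_2: TP=2, FP=4+2+1=7, FN=1+0+4=5 → 4/16 = 0.2500
  class_3: TP=8, FP=1+2+4=7, FN=3+1+1=5 → 16/28 = 0.5714
Lowest is class 'class_2' with F1 score = 0.250.

0.250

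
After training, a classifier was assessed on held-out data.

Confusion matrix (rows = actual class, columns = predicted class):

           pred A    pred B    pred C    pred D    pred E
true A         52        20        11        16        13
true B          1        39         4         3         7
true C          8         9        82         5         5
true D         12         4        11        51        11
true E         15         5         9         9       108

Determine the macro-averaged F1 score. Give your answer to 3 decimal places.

0.635

Per-class F1 score (2·TP/(2·TP+FP+FN)):
  A: TP=52, FP=1+8+12+15=36, FN=20+11+16+13=60 → 104/200 = 0.5200
  B: TP=39, FP=20+9+4+5=38, FN=1+4+3+7=15 → 78/131 = 0.5954
  C: TP=82, FP=11+4+11+9=35, FN=8+9+5+5=27 → 164/226 = 0.7257
  D: TP=51, FP=16+3+5+9=33, FN=12+4+11+11=38 → 102/173 = 0.5896
  E: TP=108, FP=13+7+5+11=36, FN=15+5+9+9=38 → 216/290 = 0.7448
Macro-F1 score = mean = (0.5200 + 0.5954 + 0.7257 + 0.5896 + 0.7448) / 5 = 0.635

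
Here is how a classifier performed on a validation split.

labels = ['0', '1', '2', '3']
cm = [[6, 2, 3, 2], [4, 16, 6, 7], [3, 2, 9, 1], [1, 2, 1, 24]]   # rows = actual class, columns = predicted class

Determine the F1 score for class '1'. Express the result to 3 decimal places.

0.582

One-vs-rest for '1': TP = diagonal; FP = other classes predicted '1'; FN = '1' predicted as other.
F1 score = 2·TP/(2·TP+FP+FN).
1: TP=16, FP=2+2+2=6, FN=4+6+7=17 → 32/55 = 0.5818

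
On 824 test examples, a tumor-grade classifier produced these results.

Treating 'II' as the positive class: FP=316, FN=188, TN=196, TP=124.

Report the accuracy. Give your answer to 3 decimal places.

Accuracy = (TP+TN)/N = (124+196)/824 = 0.388

0.388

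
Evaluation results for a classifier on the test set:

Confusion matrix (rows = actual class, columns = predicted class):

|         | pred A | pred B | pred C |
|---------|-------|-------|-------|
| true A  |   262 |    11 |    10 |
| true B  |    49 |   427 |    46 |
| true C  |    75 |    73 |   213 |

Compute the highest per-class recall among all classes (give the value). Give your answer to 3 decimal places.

0.926

Per-class recall (TP/(TP+FN)):
  A: TP=262, FN=11+10=21 → 262/283 = 0.9258
  B: TP=427, FN=49+46=95 → 427/522 = 0.8180
  C: TP=213, FN=75+73=148 → 213/361 = 0.5900
Highest is class 'A' with recall = 0.926.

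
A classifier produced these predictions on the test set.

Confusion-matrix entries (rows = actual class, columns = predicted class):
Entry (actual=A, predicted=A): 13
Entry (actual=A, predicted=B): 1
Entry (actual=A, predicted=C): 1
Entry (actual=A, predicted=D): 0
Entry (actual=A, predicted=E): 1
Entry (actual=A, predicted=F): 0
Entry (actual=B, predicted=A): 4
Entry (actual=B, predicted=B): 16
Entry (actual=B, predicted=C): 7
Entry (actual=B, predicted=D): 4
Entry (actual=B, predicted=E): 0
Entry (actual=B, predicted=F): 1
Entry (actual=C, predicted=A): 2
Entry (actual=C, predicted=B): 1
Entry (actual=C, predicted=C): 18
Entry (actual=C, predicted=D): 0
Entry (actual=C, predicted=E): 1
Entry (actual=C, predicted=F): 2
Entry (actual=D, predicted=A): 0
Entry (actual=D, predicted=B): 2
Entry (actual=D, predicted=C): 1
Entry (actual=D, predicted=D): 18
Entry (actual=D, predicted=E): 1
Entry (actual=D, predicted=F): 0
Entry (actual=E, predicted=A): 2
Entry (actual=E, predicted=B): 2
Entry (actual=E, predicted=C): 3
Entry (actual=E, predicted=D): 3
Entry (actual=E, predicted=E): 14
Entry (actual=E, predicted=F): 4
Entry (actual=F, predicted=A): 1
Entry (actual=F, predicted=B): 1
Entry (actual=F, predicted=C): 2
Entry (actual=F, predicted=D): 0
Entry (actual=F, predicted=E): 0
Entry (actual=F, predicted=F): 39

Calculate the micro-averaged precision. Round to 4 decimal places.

Micro-averaging pools counts across classes: ΣTP=118, ΣFP=47, ΣFN=47.
Micro-precision = TP/(TP+FP) on pooled counts = 0.7152 (equals overall accuracy in single-label multiclass).

0.7152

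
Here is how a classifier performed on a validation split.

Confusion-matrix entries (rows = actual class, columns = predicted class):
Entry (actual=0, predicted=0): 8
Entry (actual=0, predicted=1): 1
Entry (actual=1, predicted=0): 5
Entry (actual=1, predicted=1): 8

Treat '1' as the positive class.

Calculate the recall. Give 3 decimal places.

0.615

Recall = TP/(TP+FN) = 8/(8+5) = 8/13 = 0.615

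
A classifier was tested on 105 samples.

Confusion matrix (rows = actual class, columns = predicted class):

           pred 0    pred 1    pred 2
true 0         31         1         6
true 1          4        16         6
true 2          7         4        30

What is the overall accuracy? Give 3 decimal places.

0.733

Accuracy = trace / total = (31+16+30=77) / 105 = 77/105 = 0.733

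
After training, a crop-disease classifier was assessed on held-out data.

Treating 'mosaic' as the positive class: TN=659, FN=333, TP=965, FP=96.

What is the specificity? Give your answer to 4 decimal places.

Specificity = TN/(TN+FP) = 659/(659+96) = 0.8728

0.8728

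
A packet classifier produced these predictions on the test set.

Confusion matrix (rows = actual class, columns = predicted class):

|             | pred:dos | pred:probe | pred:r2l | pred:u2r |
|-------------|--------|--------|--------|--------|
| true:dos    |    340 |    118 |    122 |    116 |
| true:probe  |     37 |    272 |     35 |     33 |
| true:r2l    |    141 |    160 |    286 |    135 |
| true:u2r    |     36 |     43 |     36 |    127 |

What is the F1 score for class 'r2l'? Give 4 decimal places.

One-vs-rest for 'r2l': TP = diagonal; FP = other classes predicted 'r2l'; FN = 'r2l' predicted as other.
F1 score = 2·TP/(2·TP+FP+FN).
r2l: TP=286, FP=122+35+36=193, FN=141+160+135=436 → 572/1201 = 0.47627

0.4763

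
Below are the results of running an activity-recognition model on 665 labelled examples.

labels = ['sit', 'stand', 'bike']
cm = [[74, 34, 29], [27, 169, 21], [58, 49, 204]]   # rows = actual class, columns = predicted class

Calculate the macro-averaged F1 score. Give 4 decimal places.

Per-class F1 score (2·TP/(2·TP+FP+FN)):
  sit: TP=74, FP=27+58=85, FN=34+29=63 → 148/296 = 0.50000
  stand: TP=169, FP=34+49=83, FN=27+21=48 → 338/469 = 0.72068
  bike: TP=204, FP=29+21=50, FN=58+49=107 → 408/565 = 0.72212
Macro-F1 score = mean = (0.50000 + 0.72068 + 0.72212) / 3 = 0.6476

0.6476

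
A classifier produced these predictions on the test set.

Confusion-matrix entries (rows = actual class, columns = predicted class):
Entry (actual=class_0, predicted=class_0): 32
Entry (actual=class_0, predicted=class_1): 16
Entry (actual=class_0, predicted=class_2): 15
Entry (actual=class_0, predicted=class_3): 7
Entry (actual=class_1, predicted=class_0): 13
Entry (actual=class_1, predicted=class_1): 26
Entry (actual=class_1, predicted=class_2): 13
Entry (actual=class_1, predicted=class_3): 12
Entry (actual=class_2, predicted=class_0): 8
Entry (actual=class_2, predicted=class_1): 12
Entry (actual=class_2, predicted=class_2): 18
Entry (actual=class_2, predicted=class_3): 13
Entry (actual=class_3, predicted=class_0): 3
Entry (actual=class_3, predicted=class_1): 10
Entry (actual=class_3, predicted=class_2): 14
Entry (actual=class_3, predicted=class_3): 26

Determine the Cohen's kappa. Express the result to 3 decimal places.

0.238

Observed agreement pₒ = trace/N = 102/238 = 0.4286
Expected agreement pₑ = Σ (rowᵢ·colᵢ)/N² = (70·56 + 64·64 + 51·60 + 53·58)/238² = 0.2498
κ = (pₒ − pₑ)/(1 − pₑ) = (0.4286 − 0.2498)/(1 − 0.2498) = 0.238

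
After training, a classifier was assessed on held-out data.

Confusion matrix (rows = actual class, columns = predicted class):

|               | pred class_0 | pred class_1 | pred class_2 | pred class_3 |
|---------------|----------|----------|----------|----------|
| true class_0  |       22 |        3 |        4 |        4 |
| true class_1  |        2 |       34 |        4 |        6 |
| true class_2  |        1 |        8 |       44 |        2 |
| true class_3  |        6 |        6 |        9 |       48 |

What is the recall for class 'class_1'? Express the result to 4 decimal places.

0.7391

Treat 'class_1' as positive and all other classes as negative.
recall = TP/(TP+FN).
class_1: TP=34, FN=2+4+6=12 → 34/46 = 0.73913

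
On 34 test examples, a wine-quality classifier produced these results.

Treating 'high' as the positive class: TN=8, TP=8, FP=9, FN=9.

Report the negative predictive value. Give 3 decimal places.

0.471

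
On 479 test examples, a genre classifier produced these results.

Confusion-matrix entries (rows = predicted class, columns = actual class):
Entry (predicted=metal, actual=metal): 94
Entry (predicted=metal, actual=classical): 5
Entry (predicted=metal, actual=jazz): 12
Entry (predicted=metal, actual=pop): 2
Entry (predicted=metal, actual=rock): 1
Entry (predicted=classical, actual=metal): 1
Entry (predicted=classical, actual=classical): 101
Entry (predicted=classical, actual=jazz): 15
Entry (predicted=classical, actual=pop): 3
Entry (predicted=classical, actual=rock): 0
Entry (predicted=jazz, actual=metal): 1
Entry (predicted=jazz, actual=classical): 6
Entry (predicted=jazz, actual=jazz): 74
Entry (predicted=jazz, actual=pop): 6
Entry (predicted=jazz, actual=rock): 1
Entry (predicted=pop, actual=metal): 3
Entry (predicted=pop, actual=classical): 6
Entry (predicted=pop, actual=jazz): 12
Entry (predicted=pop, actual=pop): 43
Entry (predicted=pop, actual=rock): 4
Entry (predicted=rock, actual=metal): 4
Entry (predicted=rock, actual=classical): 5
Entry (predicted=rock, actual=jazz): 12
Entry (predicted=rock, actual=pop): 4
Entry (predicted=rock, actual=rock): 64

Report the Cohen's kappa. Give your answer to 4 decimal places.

Observed agreement pₒ = trace/N = 376/479 = 0.78497
Expected agreement pₑ = Σ (rowᵢ·colᵢ)/N² = (103·114 + 123·120 + 125·88 + 58·68 + 70·89)/479² = 0.20779
κ = (pₒ − pₑ)/(1 − pₑ) = (0.78497 − 0.20779)/(1 − 0.20779) = 0.7286

0.7286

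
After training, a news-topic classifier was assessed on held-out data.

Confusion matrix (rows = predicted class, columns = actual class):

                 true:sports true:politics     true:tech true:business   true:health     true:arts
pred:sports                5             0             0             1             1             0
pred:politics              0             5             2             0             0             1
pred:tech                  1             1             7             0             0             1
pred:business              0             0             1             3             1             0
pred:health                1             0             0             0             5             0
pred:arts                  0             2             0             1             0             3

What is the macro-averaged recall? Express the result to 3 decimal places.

0.659

Per-class recall (TP/(TP+FN)):
  sports: TP=5, FN=0+1+0+1+0=2 → 5/7 = 0.7143
  politics: TP=5, FN=0+1+0+0+2=3 → 5/8 = 0.6250
  tech: TP=7, FN=0+2+1+0+0=3 → 7/10 = 0.7000
  business: TP=3, FN=1+0+0+0+1=2 → 3/5 = 0.6000
  health: TP=5, FN=1+0+0+1+0=2 → 5/7 = 0.7143
  arts: TP=3, FN=0+1+1+0+0=2 → 3/5 = 0.6000
Macro-recall = mean = (0.7143 + 0.6250 + 0.7000 + 0.6000 + 0.7143 + 0.6000) / 6 = 0.659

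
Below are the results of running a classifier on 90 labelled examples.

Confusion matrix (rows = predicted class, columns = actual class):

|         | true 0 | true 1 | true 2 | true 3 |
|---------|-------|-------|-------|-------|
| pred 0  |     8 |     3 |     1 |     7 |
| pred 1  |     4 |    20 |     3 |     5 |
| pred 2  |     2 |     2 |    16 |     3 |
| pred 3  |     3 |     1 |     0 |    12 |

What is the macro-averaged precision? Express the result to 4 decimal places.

Per-class precision (TP/(TP+FP)):
  0: TP=8, FP=3+1+7=11 → 8/19 = 0.42105
  1: TP=20, FP=4+3+5=12 → 20/32 = 0.62500
  2: TP=16, FP=2+2+3=7 → 16/23 = 0.69565
  3: TP=12, FP=3+1+0=4 → 12/16 = 0.75000
Macro-precision = mean = (0.42105 + 0.62500 + 0.69565 + 0.75000) / 4 = 0.6229

0.6229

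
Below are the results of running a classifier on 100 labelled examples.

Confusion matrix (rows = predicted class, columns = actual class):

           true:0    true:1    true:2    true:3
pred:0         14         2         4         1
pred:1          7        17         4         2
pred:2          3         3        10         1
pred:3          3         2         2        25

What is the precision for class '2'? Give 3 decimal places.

Treat '2' as positive and all other classes as negative.
precision = TP/(TP+FP).
2: TP=10, FP=3+3+1=7 → 10/17 = 0.5882

0.588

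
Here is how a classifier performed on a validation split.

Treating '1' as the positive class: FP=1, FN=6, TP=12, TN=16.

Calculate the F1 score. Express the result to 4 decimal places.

Precision = TP/(TP+FP) = 12/13 = 0.9231
Recall = TP/(TP+FN) = 12/18 = 0.6667
F1 = 2·TP/(2·TP+FP+FN) = 24/31 = 0.7742

0.7742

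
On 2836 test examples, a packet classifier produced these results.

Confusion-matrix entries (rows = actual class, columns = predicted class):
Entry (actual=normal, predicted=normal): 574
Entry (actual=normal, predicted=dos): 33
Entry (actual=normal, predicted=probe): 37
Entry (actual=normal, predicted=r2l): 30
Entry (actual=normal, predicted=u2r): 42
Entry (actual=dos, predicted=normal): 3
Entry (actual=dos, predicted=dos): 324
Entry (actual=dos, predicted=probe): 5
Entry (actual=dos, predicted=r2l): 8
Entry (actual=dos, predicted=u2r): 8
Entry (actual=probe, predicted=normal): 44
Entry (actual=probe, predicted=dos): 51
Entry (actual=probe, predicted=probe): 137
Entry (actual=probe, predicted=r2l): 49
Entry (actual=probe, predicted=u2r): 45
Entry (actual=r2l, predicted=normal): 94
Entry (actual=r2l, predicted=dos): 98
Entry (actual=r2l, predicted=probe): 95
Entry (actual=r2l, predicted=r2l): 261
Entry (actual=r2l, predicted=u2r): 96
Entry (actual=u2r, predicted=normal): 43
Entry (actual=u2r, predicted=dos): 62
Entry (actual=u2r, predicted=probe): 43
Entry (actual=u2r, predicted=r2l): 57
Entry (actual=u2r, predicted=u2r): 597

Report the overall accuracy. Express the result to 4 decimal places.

0.6675

Accuracy = trace / total = (574+324+137+261+597=1893) / 2836 = 1893/2836 = 0.6675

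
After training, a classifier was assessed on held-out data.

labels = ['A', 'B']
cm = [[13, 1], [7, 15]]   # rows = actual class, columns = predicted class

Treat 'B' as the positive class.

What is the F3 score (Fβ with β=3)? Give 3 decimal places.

0.701

Fβ = (1+β²)·TP / ((1+β²)·TP + β²·FN + FP), with β²=9
= 10·15 / (10·15 + 9·7 + 1) = 0.701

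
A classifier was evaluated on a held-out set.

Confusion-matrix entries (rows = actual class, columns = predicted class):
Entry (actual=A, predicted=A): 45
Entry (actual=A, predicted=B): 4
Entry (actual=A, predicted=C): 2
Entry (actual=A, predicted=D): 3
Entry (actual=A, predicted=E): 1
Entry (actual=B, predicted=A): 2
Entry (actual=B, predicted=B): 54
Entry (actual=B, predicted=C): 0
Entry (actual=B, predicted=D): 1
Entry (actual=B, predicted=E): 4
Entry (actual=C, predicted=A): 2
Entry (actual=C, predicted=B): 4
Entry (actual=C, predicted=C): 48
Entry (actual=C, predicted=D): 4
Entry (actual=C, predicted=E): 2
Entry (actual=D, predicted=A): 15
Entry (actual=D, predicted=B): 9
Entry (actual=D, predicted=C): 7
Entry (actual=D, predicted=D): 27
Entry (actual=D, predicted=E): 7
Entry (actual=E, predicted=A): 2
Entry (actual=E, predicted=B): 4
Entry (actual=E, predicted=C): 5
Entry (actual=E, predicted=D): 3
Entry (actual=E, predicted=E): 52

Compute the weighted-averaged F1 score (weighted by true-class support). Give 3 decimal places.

0.725

Per-class F1 score (2·TP/(2·TP+FP+FN)):
  A: TP=45, FP=2+2+15+2=21, FN=4+2+3+1=10 → 90/121 = 0.7438
  B: TP=54, FP=4+4+9+4=21, FN=2+0+1+4=7 → 108/136 = 0.7941
  C: TP=48, FP=2+0+7+5=14, FN=2+4+4+2=12 → 96/122 = 0.7869
  D: TP=27, FP=3+1+4+3=11, FN=15+9+7+7=38 → 54/103 = 0.5243
  E: TP=52, FP=1+4+2+7=14, FN=2+4+5+3=14 → 104/132 = 0.7879
Weighted-F1 score = Σ (supportᵢ/N)·F1 scoreᵢ with N=307: (55/307)·0.7438 + (61/307)·0.7941 + (60/307)·0.7869 + (65/307)·0.5243 + (66/307)·0.7879 = 0.725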